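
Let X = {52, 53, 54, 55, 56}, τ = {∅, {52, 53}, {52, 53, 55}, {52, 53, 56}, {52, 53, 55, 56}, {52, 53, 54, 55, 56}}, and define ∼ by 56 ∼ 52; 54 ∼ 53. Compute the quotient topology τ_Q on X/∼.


X/∼ = {[52=56], [53=54], [55]}; |τ_Q| = 2.

Equivalence classes: [52=56], [53=54], [55].
Quotient map π: X → X/∼ sends 52 ↦ [52=56], 53 ↦ [53=54], 54 ↦ [53=54], 55 ↦ [55], 56 ↦ [52=56].
For each subset V ⊆ X/∼, compute π^{-1}(V) ⊆ X and check whether π^{-1}(V) ∈ τ. V is open in τ_Q iff π^{-1}(V) ∈ τ.
  V = {}: π^{-1}(V) = ∅ ∈ τ ✓.
  V = {[52=56]}: π^{-1}(V) = {52, 56} ∉ τ ✗.
  V = {[53=54]}: π^{-1}(V) = {53, 54} ∉ τ ✗.
  V = {[52=56], [53=54]}: π^{-1}(V) = {52, 53, 54, 56} ∉ τ ✗.
  V = {[55]}: π^{-1}(V) = {55} ∉ τ ✗.
  V = {[52=56], [55]}: π^{-1}(V) = {52, 55, 56} ∉ τ ✗.
  V = {[53=54], [55]}: π^{-1}(V) = {53, 54, 55} ∉ τ ✗.
  V = {[52=56], [53=54], [55]}: π^{-1}(V) = {52, 53, 54, 55, 56} ∈ τ ✓.
Open sets in the quotient: τ_Q = {{}, {[52=56], [53=54], [55]}} (2 elements).


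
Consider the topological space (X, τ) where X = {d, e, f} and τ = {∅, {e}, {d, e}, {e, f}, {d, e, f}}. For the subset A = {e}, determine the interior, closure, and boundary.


int(A) = {e}, cl(A) = {d, e, f}, ∂A = {d, f}.

Closed sets in (X, τ) are complements of opens:
  closed(X, τ) = {∅, {d}, {f}, {d, f}, {d, e, f}}.
int(A) = ⋃ {U ∈ τ : U ⊆ A}. Opens contained in A: ∅, {e}.
Taking the union of these: int(A) = {e}.
cl(A) = ⋂ {C closed : A ⊆ C}. Closed sets containing A: {d, e, f}.
Intersecting these: cl(A) = {d, e, f}.
∂A = cl(A) ∖ int(A) = {d, e, f} ∖ {e} = {d, f}.


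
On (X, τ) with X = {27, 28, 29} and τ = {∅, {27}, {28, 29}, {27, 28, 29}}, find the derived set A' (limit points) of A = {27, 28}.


A' = {29}

For each x ∈ X, list the open sets U ∈ τ with x ∈ U, then check whether U ∩ (A ∖ {x}) ≠ ∅ for every such U.
  x = 27: open {27} ∋ x has {27} ∩ (A ∖ {27}) = ∅, so x is NOT a limit point.
  x = 28: open {28, 29} ∋ x has {28, 29} ∩ (A ∖ {28}) = ∅, so x is NOT a limit point.
  x = 29: opens ∋ x are {28, 29}, {27, 28, 29}; each meets A ∖ {29}, so x IS a limit point.
Collecting: A' = {29}.


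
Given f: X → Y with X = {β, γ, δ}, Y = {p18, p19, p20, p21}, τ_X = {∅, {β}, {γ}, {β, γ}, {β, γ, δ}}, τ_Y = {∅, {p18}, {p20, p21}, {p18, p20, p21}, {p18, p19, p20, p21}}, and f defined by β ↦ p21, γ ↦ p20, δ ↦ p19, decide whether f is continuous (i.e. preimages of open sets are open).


f IS continuous.

Compute f^{-1}(U) for each U ∈ τ_Y:
  U = ∅: f^{-1}(U) = ∅ ∈ τ_X ✓.
  U = {p18}: f^{-1}(U) = ∅ ∈ τ_X ✓.
  U = {p20, p21}: f^{-1}(U) = {β, γ} ∈ τ_X ✓.
  U = {p18, p20, p21}: f^{-1}(U) = {β, γ} ∈ τ_X ✓.
  U = {p18, p19, p20, p21}: f^{-1}(U) = {β, γ, δ} ∈ τ_X ✓.
Every preimage lies in τ_X, so f IS continuous.


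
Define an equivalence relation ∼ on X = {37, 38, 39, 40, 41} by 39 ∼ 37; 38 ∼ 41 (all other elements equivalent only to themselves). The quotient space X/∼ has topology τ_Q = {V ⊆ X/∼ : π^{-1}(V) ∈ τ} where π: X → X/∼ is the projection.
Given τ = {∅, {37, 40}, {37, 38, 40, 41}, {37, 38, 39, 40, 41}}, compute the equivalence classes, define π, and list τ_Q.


X/∼ = {[37=39], [38=41], [40]}; |τ_Q| = 2.

Equivalence classes: [37=39], [38=41], [40].
Quotient map π: X → X/∼ sends 37 ↦ [37=39], 38 ↦ [38=41], 39 ↦ [37=39], 40 ↦ [40], 41 ↦ [38=41].
For each subset V ⊆ X/∼, compute π^{-1}(V) ⊆ X and check whether π^{-1}(V) ∈ τ. V is open in τ_Q iff π^{-1}(V) ∈ τ.
  V = {}: π^{-1}(V) = ∅ ∈ τ ✓.
  V = {[37=39]}: π^{-1}(V) = {37, 39} ∉ τ ✗.
  V = {[38=41]}: π^{-1}(V) = {38, 41} ∉ τ ✗.
  V = {[37=39], [38=41]}: π^{-1}(V) = {37, 38, 39, 41} ∉ τ ✗.
  V = {[40]}: π^{-1}(V) = {40} ∉ τ ✗.
  V = {[37=39], [40]}: π^{-1}(V) = {37, 39, 40} ∉ τ ✗.
  V = {[38=41], [40]}: π^{-1}(V) = {38, 40, 41} ∉ τ ✗.
  V = {[37=39], [38=41], [40]}: π^{-1}(V) = {37, 38, 39, 40, 41} ∈ τ ✓.
Open sets in the quotient: τ_Q = {{}, {[37=39], [38=41], [40]}} (2 elements).


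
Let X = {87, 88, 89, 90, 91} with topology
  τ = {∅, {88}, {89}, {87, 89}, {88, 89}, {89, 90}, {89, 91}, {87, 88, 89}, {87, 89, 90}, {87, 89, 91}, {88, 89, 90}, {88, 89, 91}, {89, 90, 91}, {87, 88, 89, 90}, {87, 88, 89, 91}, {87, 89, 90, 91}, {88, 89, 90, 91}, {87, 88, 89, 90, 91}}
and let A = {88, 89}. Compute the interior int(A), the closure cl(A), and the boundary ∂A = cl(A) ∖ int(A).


int(A) = {88, 89}, cl(A) = {87, 88, 89, 90, 91}, ∂A = {87, 90, 91}.

Closed sets in (X, τ) are complements of opens:
  closed(X, τ) = {∅, {87}, {88}, {90}, {91}, {87, 88}, {87, 90}, {87, 91}, {88, 90}, {88, 91}, {90, 91}, {87, 88, 90}, {87, 88, 91}, {87, 90, 91}, {88, 90, 91}, {87, 88, 90, 91}, {87, 89, 90, 91}, {87, 88, 89, 90, 91}}.
int(A) = ⋃ {U ∈ τ : U ⊆ A}. Opens contained in A: ∅, {88}, {89}, {88, 89}.
Taking the union of these: int(A) = {88, 89}.
cl(A) = ⋂ {C closed : A ⊆ C}. Closed sets containing A: {87, 88, 89, 90, 91}.
Intersecting these: cl(A) = {87, 88, 89, 90, 91}.
∂A = cl(A) ∖ int(A) = {87, 88, 89, 90, 91} ∖ {88, 89} = {87, 90, 91}.


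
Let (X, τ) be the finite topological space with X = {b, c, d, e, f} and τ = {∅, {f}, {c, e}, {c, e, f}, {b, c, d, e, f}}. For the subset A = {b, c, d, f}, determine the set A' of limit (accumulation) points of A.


A' = {b, d, e}

For each x ∈ X, list the open sets U ∈ τ with x ∈ U, then check whether U ∩ (A ∖ {x}) ≠ ∅ for every such U.
  x = b: opens ∋ x are {b, c, d, e, f}; each meets A ∖ {b}, so x IS a limit point.
  x = c: open {c, e} ∋ x has {c, e} ∩ (A ∖ {c}) = ∅, so x is NOT a limit point.
  x = d: opens ∋ x are {b, c, d, e, f}; each meets A ∖ {d}, so x IS a limit point.
  x = e: opens ∋ x are {c, e}, {c, e, f}, {b, c, d, e, f}; each meets A ∖ {e}, so x IS a limit point.
  x = f: open {f} ∋ x has {f} ∩ (A ∖ {f}) = ∅, so x is NOT a limit point.
Collecting: A' = {b, d, e}.


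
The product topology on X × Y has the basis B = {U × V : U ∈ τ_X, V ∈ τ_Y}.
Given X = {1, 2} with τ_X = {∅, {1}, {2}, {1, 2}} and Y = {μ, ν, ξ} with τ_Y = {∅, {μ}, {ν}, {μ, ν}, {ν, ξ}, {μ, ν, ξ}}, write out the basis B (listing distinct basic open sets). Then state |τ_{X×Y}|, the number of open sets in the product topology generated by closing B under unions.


Basis B = {∅ × ∅, {1} × {μ}, {1} × {ν}, {2} × {μ}, {2} × {ν}, {1} × {μ, ν}, {1, 2} × {μ}, {1} × {ν, ξ}, {1, 2} × {ν}, {2} × {μ, ν}, {2} × {ν, ξ}, {1} × {μ, ν, ξ}, {2} × {μ, ν, ξ}, {1, 2} × {μ, ν}, {1, 2} × {ν, ξ}, {1, 2} × {μ, ν, ξ}}; |τ_{X×Y}| = 36.

Enumerate products U × V with U ∈ τ_X, V ∈ τ_Y (deduplicated):
  ∅ × ∅ = {} (∅)
  {1} × {μ} = {(1,μ)}
  {1} × {ν} = {(1,ν)}
  {2} × {μ} = {(2,μ)}
  {2} × {ν} = {(2,ν)}
  {1} × {μ, ν} = {(1,μ), (1,ν)}
  {1, 2} × {μ} = {(1,μ), (2,μ)}
  {1} × {ν, ξ} = {(1,ν), (1,ξ)}
  {1, 2} × {ν} = {(1,ν), (2,ν)}
  {2} × {μ, ν} = {(2,μ), (2,ν)}
  {2} × {ν, ξ} = {(2,ν), (2,ξ)}
  {1} × {μ, ν, ξ} = {(1,μ), (1,ν), (1,ξ)}
  {2} × {μ, ν, ξ} = {(2,μ), (2,ν), (2,ξ)}
  {1, 2} × {μ, ν} = {(1,μ), (1,ν), (2,μ), (2,ν)}
  {1, 2} × {ν, ξ} = {(1,ν), (1,ξ), (2,ν), (2,ξ)}
  {1, 2} × {μ, ν, ξ} = {(1,μ), (1,ν), (1,ξ), (2,μ), (2,ν), (2,ξ)}
These 16 distinct sets form the basis B.
Close under arbitrary unions to get τ_{X×Y}; counting gives |τ_{X×Y}| = 36.


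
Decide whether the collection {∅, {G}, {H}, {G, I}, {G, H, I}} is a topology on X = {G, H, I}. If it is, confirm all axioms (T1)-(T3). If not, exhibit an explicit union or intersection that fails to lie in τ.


τ is NOT a topology on X.

Axiom (T1): ∅ ∈ τ? Yes; X ∈ τ? Yes.
Axiom (T2/T3): check pairwise unions and intersections of members of τ.
Counterexample for (T2): {G} ∪ {H} = {G, H} ∉ τ. Therefore τ is NOT a topology.


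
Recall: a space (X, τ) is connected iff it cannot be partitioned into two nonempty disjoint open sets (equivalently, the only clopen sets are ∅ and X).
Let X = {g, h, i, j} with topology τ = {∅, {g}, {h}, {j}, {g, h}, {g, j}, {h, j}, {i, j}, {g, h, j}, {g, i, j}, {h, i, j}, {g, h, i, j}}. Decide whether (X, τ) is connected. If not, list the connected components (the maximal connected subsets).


(X, τ) is disconnected; components = [{g}, {h}, {i, j}].

Find clopen sets (U ∈ τ with X ∖ U ∈ τ):
  U = ∅, X ∖ U = {g, h, i, j} — both open, so U is clopen.
  U = {g}, X ∖ U = {h, i, j} — both open, so U is clopen.
  U = {h}, X ∖ U = {g, i, j} — both open, so U is clopen.
  U = {g, h}, X ∖ U = {i, j} — both open, so U is clopen.
  U = {i, j}, X ∖ U = {g, h} — both open, so U is clopen.
  U = {g, i, j}, X ∖ U = {h} — both open, so U is clopen.
  U = {h, i, j}, X ∖ U = {g} — both open, so U is clopen.
  U = {g, h, i, j}, X ∖ U = ∅ — both open, so U is clopen.
Nontrivial clopen(s) exist: e.g. {i, j}. So (X, τ) is disconnected.
Compute connected components by grouping points that agree on all clopens:
  component: {g}
  component: {h}
  component: {i, j}


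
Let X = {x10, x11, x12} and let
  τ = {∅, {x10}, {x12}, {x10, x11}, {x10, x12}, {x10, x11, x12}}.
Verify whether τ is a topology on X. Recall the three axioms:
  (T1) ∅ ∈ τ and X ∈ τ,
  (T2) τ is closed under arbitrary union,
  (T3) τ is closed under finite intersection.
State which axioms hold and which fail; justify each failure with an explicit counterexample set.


τ IS a topology on X.

Axiom (T1): ∅ ∈ τ? Yes; X ∈ τ? Yes.
Axiom (T2/T3): check pairwise unions and intersections of members of τ.
All pairwise intersections and unions checked — each lies in τ. Therefore τ satisfies (T1), (T2), (T3): it IS a topology on X.


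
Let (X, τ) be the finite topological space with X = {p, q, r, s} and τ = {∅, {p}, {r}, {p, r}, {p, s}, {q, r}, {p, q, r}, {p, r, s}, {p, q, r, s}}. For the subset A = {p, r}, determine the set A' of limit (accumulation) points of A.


A' = {q, s}

For each x ∈ X, list the open sets U ∈ τ with x ∈ U, then check whether U ∩ (A ∖ {x}) ≠ ∅ for every such U.
  x = p: open {p} ∋ x has {p} ∩ (A ∖ {p}) = ∅, so x is NOT a limit point.
  x = q: opens ∋ x are {q, r}, {p, q, r}, {p, q, r, s}; each meets A ∖ {q}, so x IS a limit point.
  x = r: open {r} ∋ x has {r} ∩ (A ∖ {r}) = ∅, so x is NOT a limit point.
  x = s: opens ∋ x are {p, s}, {p, r, s}, {p, q, r, s}; each meets A ∖ {s}, so x IS a limit point.
Collecting: A' = {q, s}.


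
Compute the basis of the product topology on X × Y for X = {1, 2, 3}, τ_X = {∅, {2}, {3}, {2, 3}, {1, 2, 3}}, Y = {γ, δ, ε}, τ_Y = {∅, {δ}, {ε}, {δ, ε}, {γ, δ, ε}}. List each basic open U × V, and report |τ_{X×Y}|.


Basis B = {∅ × ∅, {2} × {δ}, {2} × {ε}, {3} × {δ}, {3} × {ε}, {2} × {δ, ε}, {2, 3} × {δ}, {2, 3} × {ε}, {3} × {δ, ε}, {1, 2, 3} × {δ}, {1, 2, 3} × {ε}, {2} × {γ, δ, ε}, {3} × {γ, δ, ε}, {2, 3} × {δ, ε}, {1, 2, 3} × {δ, ε}, {2, 3} × {γ, δ, ε}, {1, 2, 3} × {γ, δ, ε}}; |τ_{X×Y}| = 48.

Enumerate products U × V with U ∈ τ_X, V ∈ τ_Y (deduplicated):
  ∅ × ∅ = {} (∅)
  {2} × {δ} = {(2,δ)}
  {2} × {ε} = {(2,ε)}
  {3} × {δ} = {(3,δ)}
  {3} × {ε} = {(3,ε)}
  {2} × {δ, ε} = {(2,δ), (2,ε)}
  {2, 3} × {δ} = {(2,δ), (3,δ)}
  {2, 3} × {ε} = {(2,ε), (3,ε)}
  {3} × {δ, ε} = {(3,δ), (3,ε)}
  {1, 2, 3} × {δ} = {(1,δ), (2,δ), (3,δ)}
  {1, 2, 3} × {ε} = {(1,ε), (2,ε), (3,ε)}
  {2} × {γ, δ, ε} = {(2,γ), (2,δ), (2,ε)}
  {3} × {γ, δ, ε} = {(3,γ), (3,δ), (3,ε)}
  {2, 3} × {δ, ε} = {(2,δ), (2,ε), (3,δ), (3,ε)}
  {1, 2, 3} × {δ, ε} = {(1,δ), (1,ε), (2,δ), (2,ε), (3,δ), (3,ε)}
  {2, 3} × {γ, δ, ε} = {(2,γ), (2,δ), (2,ε), (3,γ), (3,δ), (3,ε)}
  {1, 2, 3} × {γ, δ, ε} = {(1,γ), (1,δ), (1,ε), (2,γ), (2,δ), (2,ε), (3,γ), (3,δ), (3,ε)}
These 17 distinct sets form the basis B.
Close under arbitrary unions to get τ_{X×Y}; counting gives |τ_{X×Y}| = 48.


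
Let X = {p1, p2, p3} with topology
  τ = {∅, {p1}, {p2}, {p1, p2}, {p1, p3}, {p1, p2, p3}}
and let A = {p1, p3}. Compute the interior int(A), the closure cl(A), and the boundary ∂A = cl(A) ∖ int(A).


int(A) = {p1, p3}, cl(A) = {p1, p3}, ∂A = ∅.

Closed sets in (X, τ) are complements of opens:
  closed(X, τ) = {∅, {p2}, {p3}, {p1, p3}, {p2, p3}, {p1, p2, p3}}.
int(A) = ⋃ {U ∈ τ : U ⊆ A}. Opens contained in A: ∅, {p1}, {p1, p3}.
Taking the union of these: int(A) = {p1, p3}.
cl(A) = ⋂ {C closed : A ⊆ C}. Closed sets containing A: {p1, p3}, {p1, p2, p3}.
Intersecting these: cl(A) = {p1, p3}.
∂A = cl(A) ∖ int(A) = {p1, p3} ∖ {p1, p3} = ∅.


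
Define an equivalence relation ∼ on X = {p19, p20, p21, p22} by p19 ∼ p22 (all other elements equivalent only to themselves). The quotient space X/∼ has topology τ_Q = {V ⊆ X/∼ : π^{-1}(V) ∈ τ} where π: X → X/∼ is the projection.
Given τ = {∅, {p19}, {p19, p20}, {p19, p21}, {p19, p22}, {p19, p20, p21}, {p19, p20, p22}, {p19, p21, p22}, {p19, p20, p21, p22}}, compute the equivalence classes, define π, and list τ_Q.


X/∼ = {[p19=p22], [p20], [p21]}; |τ_Q| = 5.

Equivalence classes: [p19=p22], [p20], [p21].
Quotient map π: X → X/∼ sends p19 ↦ [p19=p22], p20 ↦ [p20], p21 ↦ [p21], p22 ↦ [p19=p22].
For each subset V ⊆ X/∼, compute π^{-1}(V) ⊆ X and check whether π^{-1}(V) ∈ τ. V is open in τ_Q iff π^{-1}(V) ∈ τ.
  V = {}: π^{-1}(V) = ∅ ∈ τ ✓.
  V = {[p19=p22]}: π^{-1}(V) = {p19, p22} ∈ τ ✓.
  V = {[p20]}: π^{-1}(V) = {p20} ∉ τ ✗.
  V = {[p19=p22], [p20]}: π^{-1}(V) = {p19, p20, p22} ∈ τ ✓.
  V = {[p21]}: π^{-1}(V) = {p21} ∉ τ ✗.
  V = {[p19=p22], [p21]}: π^{-1}(V) = {p19, p21, p22} ∈ τ ✓.
  V = {[p20], [p21]}: π^{-1}(V) = {p20, p21} ∉ τ ✗.
  V = {[p19=p22], [p20], [p21]}: π^{-1}(V) = {p19, p20, p21, p22} ∈ τ ✓.
Open sets in the quotient: τ_Q = {{}, {[p19=p22]}, {[p19=p22], [p20]}, {[p19=p22], [p21]}, {[p19=p22], [p20], [p21]}} (5 elements).


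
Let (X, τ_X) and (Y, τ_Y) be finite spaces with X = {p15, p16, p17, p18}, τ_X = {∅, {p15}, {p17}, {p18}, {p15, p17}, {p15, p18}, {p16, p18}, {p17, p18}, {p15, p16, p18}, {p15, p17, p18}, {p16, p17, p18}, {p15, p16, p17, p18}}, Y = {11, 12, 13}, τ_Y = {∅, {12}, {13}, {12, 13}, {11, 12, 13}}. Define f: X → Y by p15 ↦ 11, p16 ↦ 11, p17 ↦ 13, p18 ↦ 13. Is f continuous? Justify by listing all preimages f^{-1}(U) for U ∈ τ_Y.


f IS continuous.

Compute f^{-1}(U) for each U ∈ τ_Y:
  U = ∅: f^{-1}(U) = ∅ ∈ τ_X ✓.
  U = {12}: f^{-1}(U) = ∅ ∈ τ_X ✓.
  U = {13}: f^{-1}(U) = {p17, p18} ∈ τ_X ✓.
  U = {12, 13}: f^{-1}(U) = {p17, p18} ∈ τ_X ✓.
  U = {11, 12, 13}: f^{-1}(U) = {p15, p16, p17, p18} ∈ τ_X ✓.
Every preimage lies in τ_X, so f IS continuous.


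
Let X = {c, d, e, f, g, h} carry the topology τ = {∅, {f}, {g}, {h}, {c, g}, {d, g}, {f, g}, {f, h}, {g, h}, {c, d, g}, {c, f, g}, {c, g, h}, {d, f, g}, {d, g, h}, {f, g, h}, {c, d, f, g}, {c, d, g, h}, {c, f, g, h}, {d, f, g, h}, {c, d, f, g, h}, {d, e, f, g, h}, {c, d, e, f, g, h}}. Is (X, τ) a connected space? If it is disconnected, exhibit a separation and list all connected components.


(X, τ) is connected.

Find clopen sets (U ∈ τ with X ∖ U ∈ τ):
  U = ∅, X ∖ U = {c, d, e, f, g, h} — both open, so U is clopen.
  U = {c, d, e, f, g, h}, X ∖ U = ∅ — both open, so U is clopen.
Only trivial clopens (∅ and X) exist, so (X, τ) is connected.
Compute connected components by grouping points that agree on all clopens:
  component: {c, d, e, f, g, h}


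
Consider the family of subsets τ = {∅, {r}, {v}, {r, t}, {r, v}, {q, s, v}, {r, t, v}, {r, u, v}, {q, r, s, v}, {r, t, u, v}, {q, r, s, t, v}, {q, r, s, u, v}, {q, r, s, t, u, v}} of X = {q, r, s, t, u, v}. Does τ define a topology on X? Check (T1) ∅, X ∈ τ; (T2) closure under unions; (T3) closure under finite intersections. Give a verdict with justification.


τ IS a topology on X.

Axiom (T1): ∅ ∈ τ? Yes; X ∈ τ? Yes.
Axiom (T2/T3): check pairwise unions and intersections of members of τ.
All pairwise intersections and unions checked — each lies in τ. Therefore τ satisfies (T1), (T2), (T3): it IS a topology on X.


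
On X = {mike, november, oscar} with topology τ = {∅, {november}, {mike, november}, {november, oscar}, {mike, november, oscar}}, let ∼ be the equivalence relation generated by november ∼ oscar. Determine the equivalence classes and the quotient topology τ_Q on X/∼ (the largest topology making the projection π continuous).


X/∼ = {[mike], [november=oscar]}; |τ_Q| = 3.

Equivalence classes: [mike], [november=oscar].
Quotient map π: X → X/∼ sends mike ↦ [mike], november ↦ [november=oscar], oscar ↦ [november=oscar].
For each subset V ⊆ X/∼, compute π^{-1}(V) ⊆ X and check whether π^{-1}(V) ∈ τ. V is open in τ_Q iff π^{-1}(V) ∈ τ.
  V = {}: π^{-1}(V) = ∅ ∈ τ ✓.
  V = {[mike]}: π^{-1}(V) = {mike} ∉ τ ✗.
  V = {[november=oscar]}: π^{-1}(V) = {november, oscar} ∈ τ ✓.
  V = {[mike], [november=oscar]}: π^{-1}(V) = {mike, november, oscar} ∈ τ ✓.
Open sets in the quotient: τ_Q = {{}, {[november=oscar]}, {[mike], [november=oscar]}} (3 elements).


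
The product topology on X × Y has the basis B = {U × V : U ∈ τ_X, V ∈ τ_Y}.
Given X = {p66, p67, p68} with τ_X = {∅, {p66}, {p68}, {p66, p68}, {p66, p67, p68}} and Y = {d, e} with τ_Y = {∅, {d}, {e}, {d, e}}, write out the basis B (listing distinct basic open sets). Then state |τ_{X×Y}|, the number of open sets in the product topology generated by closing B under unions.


Basis B = {∅ × ∅, {p66} × {d}, {p66} × {e}, {p68} × {d}, {p68} × {e}, {p66} × {d, e}, {p66, p68} × {d}, {p66, p68} × {e}, {p68} × {d, e}, {p66, p67, p68} × {d}, {p66, p67, p68} × {e}, {p66, p68} × {d, e}, {p66, p67, p68} × {d, e}}; |τ_{X×Y}| = 25.

Enumerate products U × V with U ∈ τ_X, V ∈ τ_Y (deduplicated):
  ∅ × ∅ = {} (∅)
  {p66} × {d} = {(p66,d)}
  {p66} × {e} = {(p66,e)}
  {p68} × {d} = {(p68,d)}
  {p68} × {e} = {(p68,e)}
  {p66} × {d, e} = {(p66,d), (p66,e)}
  {p66, p68} × {d} = {(p66,d), (p68,d)}
  {p66, p68} × {e} = {(p66,e), (p68,e)}
  {p68} × {d, e} = {(p68,d), (p68,e)}
  {p66, p67, p68} × {d} = {(p66,d), (p67,d), (p68,d)}
  {p66, p67, p68} × {e} = {(p66,e), (p67,e), (p68,e)}
  {p66, p68} × {d, e} = {(p66,d), (p66,e), (p68,d), (p68,e)}
  {p66, p67, p68} × {d, e} = {(p66,d), (p66,e), (p67,d), (p67,e), (p68,d), (p68,e)}
These 13 distinct sets form the basis B.
Close under arbitrary unions to get τ_{X×Y}; counting gives |τ_{X×Y}| = 25.


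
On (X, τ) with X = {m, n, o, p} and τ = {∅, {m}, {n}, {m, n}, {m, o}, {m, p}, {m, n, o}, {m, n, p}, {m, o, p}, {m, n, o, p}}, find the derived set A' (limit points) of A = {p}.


A' = ∅

For each x ∈ X, list the open sets U ∈ τ with x ∈ U, then check whether U ∩ (A ∖ {x}) ≠ ∅ for every such U.
  x = m: open {m} ∋ x has {m} ∩ (A ∖ {m}) = ∅, so x is NOT a limit point.
  x = n: open {n} ∋ x has {n} ∩ (A ∖ {n}) = ∅, so x is NOT a limit point.
  x = o: open {m, o} ∋ x has {m, o} ∩ (A ∖ {o}) = ∅, so x is NOT a limit point.
  x = p: open {m, p} ∋ x has {m, p} ∩ (A ∖ {p}) = ∅, so x is NOT a limit point.
Collecting: A' = ∅.


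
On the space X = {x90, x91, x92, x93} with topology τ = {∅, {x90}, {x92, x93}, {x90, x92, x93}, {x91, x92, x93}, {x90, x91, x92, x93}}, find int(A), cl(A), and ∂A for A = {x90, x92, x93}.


int(A) = {x90, x92, x93}, cl(A) = {x90, x91, x92, x93}, ∂A = {x91}.

Closed sets in (X, τ) are complements of opens:
  closed(X, τ) = {∅, {x90}, {x91}, {x90, x91}, {x91, x92, x93}, {x90, x91, x92, x93}}.
int(A) = ⋃ {U ∈ τ : U ⊆ A}. Opens contained in A: ∅, {x90}, {x92, x93}, {x90, x92, x93}.
Taking the union of these: int(A) = {x90, x92, x93}.
cl(A) = ⋂ {C closed : A ⊆ C}. Closed sets containing A: {x90, x91, x92, x93}.
Intersecting these: cl(A) = {x90, x91, x92, x93}.
∂A = cl(A) ∖ int(A) = {x90, x91, x92, x93} ∖ {x90, x92, x93} = {x91}.


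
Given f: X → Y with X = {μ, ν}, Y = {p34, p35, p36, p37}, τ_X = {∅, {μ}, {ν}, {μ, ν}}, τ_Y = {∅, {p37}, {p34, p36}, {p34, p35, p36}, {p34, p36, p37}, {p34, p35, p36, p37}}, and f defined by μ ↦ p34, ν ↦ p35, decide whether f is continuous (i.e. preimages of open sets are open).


f IS continuous.

Compute f^{-1}(U) for each U ∈ τ_Y:
  U = ∅: f^{-1}(U) = ∅ ∈ τ_X ✓.
  U = {p37}: f^{-1}(U) = ∅ ∈ τ_X ✓.
  U = {p34, p36}: f^{-1}(U) = {μ} ∈ τ_X ✓.
  U = {p34, p35, p36}: f^{-1}(U) = {μ, ν} ∈ τ_X ✓.
  U = {p34, p36, p37}: f^{-1}(U) = {μ} ∈ τ_X ✓.
  U = {p34, p35, p36, p37}: f^{-1}(U) = {μ, ν} ∈ τ_X ✓.
Every preimage lies in τ_X, so f IS continuous.


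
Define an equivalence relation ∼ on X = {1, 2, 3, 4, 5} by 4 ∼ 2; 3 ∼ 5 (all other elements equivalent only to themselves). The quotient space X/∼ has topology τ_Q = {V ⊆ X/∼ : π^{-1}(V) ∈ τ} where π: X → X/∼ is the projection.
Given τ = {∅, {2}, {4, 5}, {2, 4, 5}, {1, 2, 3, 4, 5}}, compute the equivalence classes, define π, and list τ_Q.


X/∼ = {[1], [2=4], [3=5]}; |τ_Q| = 2.

Equivalence classes: [1], [2=4], [3=5].
Quotient map π: X → X/∼ sends 1 ↦ [1], 2 ↦ [2=4], 3 ↦ [3=5], 4 ↦ [2=4], 5 ↦ [3=5].
For each subset V ⊆ X/∼, compute π^{-1}(V) ⊆ X and check whether π^{-1}(V) ∈ τ. V is open in τ_Q iff π^{-1}(V) ∈ τ.
  V = {}: π^{-1}(V) = ∅ ∈ τ ✓.
  V = {[1]}: π^{-1}(V) = {1} ∉ τ ✗.
  V = {[2=4]}: π^{-1}(V) = {2, 4} ∉ τ ✗.
  V = {[1], [2=4]}: π^{-1}(V) = {1, 2, 4} ∉ τ ✗.
  V = {[3=5]}: π^{-1}(V) = {3, 5} ∉ τ ✗.
  V = {[1], [3=5]}: π^{-1}(V) = {1, 3, 5} ∉ τ ✗.
  V = {[2=4], [3=5]}: π^{-1}(V) = {2, 3, 4, 5} ∉ τ ✗.
  V = {[1], [2=4], [3=5]}: π^{-1}(V) = {1, 2, 3, 4, 5} ∈ τ ✓.
Open sets in the quotient: τ_Q = {{}, {[1], [2=4], [3=5]}} (2 elements).


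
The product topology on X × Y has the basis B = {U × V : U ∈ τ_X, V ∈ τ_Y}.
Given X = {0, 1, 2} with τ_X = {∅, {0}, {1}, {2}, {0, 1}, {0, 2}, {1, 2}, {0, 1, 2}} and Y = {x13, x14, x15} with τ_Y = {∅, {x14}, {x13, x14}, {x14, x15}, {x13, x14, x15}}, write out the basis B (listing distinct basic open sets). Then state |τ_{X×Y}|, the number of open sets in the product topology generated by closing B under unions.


Basis B = {∅ × ∅, {0} × {x14}, {1} × {x14}, {2} × {x14}, {0} × {x13, x14}, {0} × {x14, x15}, {0, 1} × {x14}, {0, 2} × {x14}, {1} × {x13, x14}, {1} × {x14, x15}, {1, 2} × {x14}, {2} × {x13, x14}, {2} × {x14, x15}, {0} × {x13, x14, x15}, {0, 1, 2} × {x14}, {1} × {x13, x14, x15}, {2} × {x13, x14, x15}, {0, 1} × {x13, x14}, {0, 2} × {x13, x14}, {0, 1} × {x14, x15}, {0, 2} × {x14, x15}, {1, 2} × {x13, x14}, {1, 2} × {x14, x15}, {0, 1} × {x13, x14, x15}, {0, 2} × {x13, x14, x15}, {0, 1, 2} × {x13, x14}, {0, 1, 2} × {x14, x15}, {1, 2} × {x13, x14, x15}, {0, 1, 2} × {x13, x14, x15}}; |τ_{X×Y}| = 125.

Enumerate products U × V with U ∈ τ_X, V ∈ τ_Y (deduplicated):
  ∅ × ∅ = {} (∅)
  {0} × {x14} = {(0,x14)}
  {1} × {x14} = {(1,x14)}
  {2} × {x14} = {(2,x14)}
  {0} × {x13, x14} = {(0,x13), (0,x14)}
  {0} × {x14, x15} = {(0,x14), (0,x15)}
  {0, 1} × {x14} = {(0,x14), (1,x14)}
  {0, 2} × {x14} = {(0,x14), (2,x14)}
  {1} × {x13, x14} = {(1,x13), (1,x14)}
  {1} × {x14, x15} = {(1,x14), (1,x15)}
  {1, 2} × {x14} = {(1,x14), (2,x14)}
  {2} × {x13, x14} = {(2,x13), (2,x14)}
  {2} × {x14, x15} = {(2,x14), (2,x15)}
  {0} × {x13, x14, x15} = {(0,x13), (0,x14), (0,x15)}
  {0, 1, 2} × {x14} = {(0,x14), (1,x14), (2,x14)}
  {1} × {x13, x14, x15} = {(1,x13), (1,x14), (1,x15)}
  {2} × {x13, x14, x15} = {(2,x13), (2,x14), (2,x15)}
  {0, 1} × {x13, x14} = {(0,x13), (0,x14), (1,x13), (1,x14)}
  {0, 2} × {x13, x14} = {(0,x13), (0,x14), (2,x13), (2,x14)}
  {0, 1} × {x14, x15} = {(0,x14), (0,x15), (1,x14), (1,x15)}
  {0, 2} × {x14, x15} = {(0,x14), (0,x15), (2,x14), (2,x15)}
  {1, 2} × {x13, x14} = {(1,x13), (1,x14), (2,x13), (2,x14)}
  {1, 2} × {x14, x15} = {(1,x14), (1,x15), (2,x14), (2,x15)}
  {0, 1} × {x13, x14, x15} = {(0,x13), (0,x14), (0,x15), (1,x13), (1,x14), (1,x15)}
  {0, 2} × {x13, x14, x15} = {(0,x13), (0,x14), (0,x15), (2,x13), (2,x14), (2,x15)}
  {0, 1, 2} × {x13, x14} = {(0,x13), (0,x14), (1,x13), (1,x14), (2,x13), (2,x14)}
  {0, 1, 2} × {x14, x15} = {(0,x14), (0,x15), (1,x14), (1,x15), (2,x14), (2,x15)}
  {1, 2} × {x13, x14, x15} = {(1,x13), (1,x14), (1,x15), (2,x13), (2,x14), (2,x15)}
  {0, 1, 2} × {x13, x14, x15} = {(0,x13), (0,x14), (0,x15), (1,x13), (1,x14), (1,x15), (2,x13), (2,x14), (2,x15)}
These 29 distinct sets form the basis B.
Close under arbitrary unions to get τ_{X×Y}; counting gives |τ_{X×Y}| = 125.


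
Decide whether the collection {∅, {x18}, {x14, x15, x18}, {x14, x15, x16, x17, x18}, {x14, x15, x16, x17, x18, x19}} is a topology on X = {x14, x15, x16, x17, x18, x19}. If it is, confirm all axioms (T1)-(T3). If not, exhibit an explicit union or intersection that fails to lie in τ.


τ IS a topology on X.

Axiom (T1): ∅ ∈ τ? Yes; X ∈ τ? Yes.
Axiom (T2/T3): check pairwise unions and intersections of members of τ.
All pairwise intersections and unions checked — each lies in τ. Therefore τ satisfies (T1), (T2), (T3): it IS a topology on X.


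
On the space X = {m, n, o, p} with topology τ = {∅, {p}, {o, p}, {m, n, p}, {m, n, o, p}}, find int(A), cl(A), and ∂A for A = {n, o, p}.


int(A) = {o, p}, cl(A) = {m, n, o, p}, ∂A = {m, n}.

Closed sets in (X, τ) are complements of opens:
  closed(X, τ) = {∅, {o}, {m, n}, {m, n, o}, {m, n, o, p}}.
int(A) = ⋃ {U ∈ τ : U ⊆ A}. Opens contained in A: ∅, {p}, {o, p}.
Taking the union of these: int(A) = {o, p}.
cl(A) = ⋂ {C closed : A ⊆ C}. Closed sets containing A: {m, n, o, p}.
Intersecting these: cl(A) = {m, n, o, p}.
∂A = cl(A) ∖ int(A) = {m, n, o, p} ∖ {o, p} = {m, n}.


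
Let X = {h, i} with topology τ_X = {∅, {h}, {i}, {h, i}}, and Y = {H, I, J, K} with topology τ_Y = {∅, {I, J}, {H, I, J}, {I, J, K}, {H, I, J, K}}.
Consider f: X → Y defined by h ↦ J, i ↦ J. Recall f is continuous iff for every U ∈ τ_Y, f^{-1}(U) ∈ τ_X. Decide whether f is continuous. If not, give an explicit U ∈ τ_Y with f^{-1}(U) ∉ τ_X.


f IS continuous.

Compute f^{-1}(U) for each U ∈ τ_Y:
  U = ∅: f^{-1}(U) = ∅ ∈ τ_X ✓.
  U = {I, J}: f^{-1}(U) = {h, i} ∈ τ_X ✓.
  U = {H, I, J}: f^{-1}(U) = {h, i} ∈ τ_X ✓.
  U = {I, J, K}: f^{-1}(U) = {h, i} ∈ τ_X ✓.
  U = {H, I, J, K}: f^{-1}(U) = {h, i} ∈ τ_X ✓.
Every preimage lies in τ_X, so f IS continuous.


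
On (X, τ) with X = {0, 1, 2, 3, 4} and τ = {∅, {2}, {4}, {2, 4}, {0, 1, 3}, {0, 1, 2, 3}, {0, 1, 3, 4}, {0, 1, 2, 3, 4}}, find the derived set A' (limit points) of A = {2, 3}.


A' = {0, 1}

For each x ∈ X, list the open sets U ∈ τ with x ∈ U, then check whether U ∩ (A ∖ {x}) ≠ ∅ for every such U.
  x = 0: opens ∋ x are {0, 1, 3}, {0, 1, 2, 3}, {0, 1, 3, 4}, {0, 1, 2, 3, 4}; each meets A ∖ {0}, so x IS a limit point.
  x = 1: opens ∋ x are {0, 1, 3}, {0, 1, 2, 3}, {0, 1, 3, 4}, {0, 1, 2, 3, 4}; each meets A ∖ {1}, so x IS a limit point.
  x = 2: open {2} ∋ x has {2} ∩ (A ∖ {2}) = ∅, so x is NOT a limit point.
  x = 3: open {0, 1, 3} ∋ x has {0, 1, 3} ∩ (A ∖ {3}) = ∅, so x is NOT a limit point.
  x = 4: open {4} ∋ x has {4} ∩ (A ∖ {4}) = ∅, so x is NOT a limit point.
Collecting: A' = {0, 1}.


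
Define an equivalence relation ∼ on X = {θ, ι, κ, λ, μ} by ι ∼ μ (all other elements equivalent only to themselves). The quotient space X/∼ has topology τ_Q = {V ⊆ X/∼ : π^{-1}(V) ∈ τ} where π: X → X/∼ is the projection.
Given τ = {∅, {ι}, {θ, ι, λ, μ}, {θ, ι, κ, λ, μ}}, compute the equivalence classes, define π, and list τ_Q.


X/∼ = {[θ], [ι=μ], [κ], [λ]}; |τ_Q| = 3.

Equivalence classes: [θ], [ι=μ], [κ], [λ].
Quotient map π: X → X/∼ sends θ ↦ [θ], ι ↦ [ι=μ], κ ↦ [κ], λ ↦ [λ], μ ↦ [ι=μ].
For each subset V ⊆ X/∼, compute π^{-1}(V) ⊆ X and check whether π^{-1}(V) ∈ τ. V is open in τ_Q iff π^{-1}(V) ∈ τ.
  V = {}: π^{-1}(V) = ∅ ∈ τ ✓.
  V = {[θ]}: π^{-1}(V) = {θ} ∉ τ ✗.
  V = {[ι=μ]}: π^{-1}(V) = {ι, μ} ∉ τ ✗.
  V = {[θ], [ι=μ]}: π^{-1}(V) = {θ, ι, μ} ∉ τ ✗.
  V = {[κ]}: π^{-1}(V) = {κ} ∉ τ ✗.
  V = {[θ], [κ]}: π^{-1}(V) = {θ, κ} ∉ τ ✗.
  V = {[ι=μ], [κ]}: π^{-1}(V) = {ι, κ, μ} ∉ τ ✗.
  V = {[θ], [ι=μ], [κ]}: π^{-1}(V) = {θ, ι, κ, μ} ∉ τ ✗.
  V = {[λ]}: π^{-1}(V) = {λ} ∉ τ ✗.
  V = {[θ], [λ]}: π^{-1}(V) = {θ, λ} ∉ τ ✗.
  V = {[ι=μ], [λ]}: π^{-1}(V) = {ι, λ, μ} ∉ τ ✗.
  V = {[θ], [ι=μ], [λ]}: π^{-1}(V) = {θ, ι, λ, μ} ∈ τ ✓.
  V = {[κ], [λ]}: π^{-1}(V) = {κ, λ} ∉ τ ✗.
  V = {[θ], [κ], [λ]}: π^{-1}(V) = {θ, κ, λ} ∉ τ ✗.
  V = {[ι=μ], [κ], [λ]}: π^{-1}(V) = {ι, κ, λ, μ} ∉ τ ✗.
  V = {[θ], [ι=μ], [κ], [λ]}: π^{-1}(V) = {θ, ι, κ, λ, μ} ∈ τ ✓.
Open sets in the quotient: τ_Q = {{}, {[θ], [ι=μ], [λ]}, {[θ], [ι=μ], [κ], [λ]}} (3 elements).


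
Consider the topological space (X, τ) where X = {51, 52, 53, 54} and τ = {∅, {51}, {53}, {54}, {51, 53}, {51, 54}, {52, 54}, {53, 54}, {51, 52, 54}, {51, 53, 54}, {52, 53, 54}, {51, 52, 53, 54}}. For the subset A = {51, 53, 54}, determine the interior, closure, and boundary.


int(A) = {51, 53, 54}, cl(A) = {51, 52, 53, 54}, ∂A = {52}.

Closed sets in (X, τ) are complements of opens:
  closed(X, τ) = {∅, {51}, {52}, {53}, {51, 52}, {51, 53}, {52, 53}, {52, 54}, {51, 52, 53}, {51, 52, 54}, {52, 53, 54}, {51, 52, 53, 54}}.
int(A) = ⋃ {U ∈ τ : U ⊆ A}. Opens contained in A: ∅, {51}, {53}, {54}, {51, 53}, {51, 54}, {53, 54}, {51, 53, 54}.
Taking the union of these: int(A) = {51, 53, 54}.
cl(A) = ⋂ {C closed : A ⊆ C}. Closed sets containing A: {51, 52, 53, 54}.
Intersecting these: cl(A) = {51, 52, 53, 54}.
∂A = cl(A) ∖ int(A) = {51, 52, 53, 54} ∖ {51, 53, 54} = {52}.


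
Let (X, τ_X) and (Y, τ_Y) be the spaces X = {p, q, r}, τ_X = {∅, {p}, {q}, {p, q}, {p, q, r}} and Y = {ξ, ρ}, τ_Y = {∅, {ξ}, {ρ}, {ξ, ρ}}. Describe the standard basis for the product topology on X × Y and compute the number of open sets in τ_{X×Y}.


Basis B = {∅ × ∅, {p} × {ξ}, {p} × {ρ}, {q} × {ξ}, {q} × {ρ}, {p} × {ξ, ρ}, {p, q} × {ξ}, {p, q} × {ρ}, {q} × {ξ, ρ}, {p, q, r} × {ξ}, {p, q, r} × {ρ}, {p, q} × {ξ, ρ}, {p, q, r} × {ξ, ρ}}; |τ_{X×Y}| = 25.

Enumerate products U × V with U ∈ τ_X, V ∈ τ_Y (deduplicated):
  ∅ × ∅ = {} (∅)
  {p} × {ξ} = {(p,ξ)}
  {p} × {ρ} = {(p,ρ)}
  {q} × {ξ} = {(q,ξ)}
  {q} × {ρ} = {(q,ρ)}
  {p} × {ξ, ρ} = {(p,ξ), (p,ρ)}
  {p, q} × {ξ} = {(p,ξ), (q,ξ)}
  {p, q} × {ρ} = {(p,ρ), (q,ρ)}
  {q} × {ξ, ρ} = {(q,ξ), (q,ρ)}
  {p, q, r} × {ξ} = {(p,ξ), (q,ξ), (r,ξ)}
  {p, q, r} × {ρ} = {(p,ρ), (q,ρ), (r,ρ)}
  {p, q} × {ξ, ρ} = {(p,ξ), (p,ρ), (q,ξ), (q,ρ)}
  {p, q, r} × {ξ, ρ} = {(p,ξ), (p,ρ), (q,ξ), (q,ρ), (r,ξ), (r,ρ)}
These 13 distinct sets form the basis B.
Close under arbitrary unions to get τ_{X×Y}; counting gives |τ_{X×Y}| = 25.


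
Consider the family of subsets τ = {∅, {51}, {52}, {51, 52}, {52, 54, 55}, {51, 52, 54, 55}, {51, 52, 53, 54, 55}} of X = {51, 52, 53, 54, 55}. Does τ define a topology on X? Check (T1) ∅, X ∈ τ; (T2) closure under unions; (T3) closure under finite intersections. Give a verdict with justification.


τ IS a topology on X.

Axiom (T1): ∅ ∈ τ? Yes; X ∈ τ? Yes.
Axiom (T2/T3): check pairwise unions and intersections of members of τ.
All pairwise intersections and unions checked — each lies in τ. Therefore τ satisfies (T1), (T2), (T3): it IS a topology on X.


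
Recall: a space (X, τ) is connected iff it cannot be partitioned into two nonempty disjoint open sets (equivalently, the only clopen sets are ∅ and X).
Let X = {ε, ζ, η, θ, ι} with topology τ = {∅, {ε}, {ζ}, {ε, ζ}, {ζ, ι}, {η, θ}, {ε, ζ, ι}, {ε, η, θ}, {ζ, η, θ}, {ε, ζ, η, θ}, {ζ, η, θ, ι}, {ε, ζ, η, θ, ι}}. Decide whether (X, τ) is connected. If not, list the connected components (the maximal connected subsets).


(X, τ) is disconnected; components = [{ε}, {ζ, ι}, {η, θ}].

Find clopen sets (U ∈ τ with X ∖ U ∈ τ):
  U = ∅, X ∖ U = {ε, ζ, η, θ, ι} — both open, so U is clopen.
  U = {ε}, X ∖ U = {ζ, η, θ, ι} — both open, so U is clopen.
  U = {ζ, ι}, X ∖ U = {ε, η, θ} — both open, so U is clopen.
  U = {η, θ}, X ∖ U = {ε, ζ, ι} — both open, so U is clopen.
  U = {ε, ζ, ι}, X ∖ U = {η, θ} — both open, so U is clopen.
  U = {ε, η, θ}, X ∖ U = {ζ, ι} — both open, so U is clopen.
  U = {ζ, η, θ, ι}, X ∖ U = {ε} — both open, so U is clopen.
  U = {ε, ζ, η, θ, ι}, X ∖ U = ∅ — both open, so U is clopen.
Nontrivial clopen(s) exist: e.g. {ε, ζ, ι}. So (X, τ) is disconnected.
Compute connected components by grouping points that agree on all clopens:
  component: {ε}
  component: {ζ, ι}
  component: {η, θ}


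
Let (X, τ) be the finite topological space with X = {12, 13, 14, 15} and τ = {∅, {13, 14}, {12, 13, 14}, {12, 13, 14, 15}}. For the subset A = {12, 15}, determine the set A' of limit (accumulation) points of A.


A' = {15}

For each x ∈ X, list the open sets U ∈ τ with x ∈ U, then check whether U ∩ (A ∖ {x}) ≠ ∅ for every such U.
  x = 12: open {12, 13, 14} ∋ x has {12, 13, 14} ∩ (A ∖ {12}) = ∅, so x is NOT a limit point.
  x = 13: open {13, 14} ∋ x has {13, 14} ∩ (A ∖ {13}) = ∅, so x is NOT a limit point.
  x = 14: open {13, 14} ∋ x has {13, 14} ∩ (A ∖ {14}) = ∅, so x is NOT a limit point.
  x = 15: opens ∋ x are {12, 13, 14, 15}; each meets A ∖ {15}, so x IS a limit point.
Collecting: A' = {15}.


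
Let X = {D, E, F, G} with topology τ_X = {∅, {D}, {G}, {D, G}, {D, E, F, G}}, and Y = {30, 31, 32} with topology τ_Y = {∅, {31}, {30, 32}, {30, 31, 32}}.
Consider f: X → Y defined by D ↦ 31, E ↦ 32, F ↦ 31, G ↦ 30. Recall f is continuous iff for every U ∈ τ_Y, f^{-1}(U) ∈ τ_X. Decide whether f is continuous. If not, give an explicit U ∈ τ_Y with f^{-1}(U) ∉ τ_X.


f is NOT continuous.

Compute f^{-1}(U) for each U ∈ τ_Y:
  U = ∅: f^{-1}(U) = ∅ ∈ τ_X ✓.
  U = {31}: f^{-1}(U) = {D, F} ∉ τ_X ✗.
  U = {30, 32}: f^{-1}(U) = {E, G} ∉ τ_X ✗.
  U = {30, 31, 32}: f^{-1}(U) = {D, E, F, G} ∈ τ_X ✓.
Found U = {31} with f^{-1}(U) = {D, F} not in τ_X. Therefore f is NOT continuous.


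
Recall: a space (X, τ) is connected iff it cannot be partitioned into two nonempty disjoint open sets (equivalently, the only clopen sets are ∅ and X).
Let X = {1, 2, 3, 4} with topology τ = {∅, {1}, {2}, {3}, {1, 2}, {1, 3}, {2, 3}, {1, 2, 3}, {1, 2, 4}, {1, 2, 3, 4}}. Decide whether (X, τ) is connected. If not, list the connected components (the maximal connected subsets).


(X, τ) is disconnected; components = [{3}, {1, 2, 4}].

Find clopen sets (U ∈ τ with X ∖ U ∈ τ):
  U = ∅, X ∖ U = {1, 2, 3, 4} — both open, so U is clopen.
  U = {3}, X ∖ U = {1, 2, 4} — both open, so U is clopen.
  U = {1, 2, 4}, X ∖ U = {3} — both open, so U is clopen.
  U = {1, 2, 3, 4}, X ∖ U = ∅ — both open, so U is clopen.
Nontrivial clopen(s) exist: e.g. {1, 2, 4}. So (X, τ) is disconnected.
Compute connected components by grouping points that agree on all clopens:
  component: {3}
  component: {1, 2, 4}


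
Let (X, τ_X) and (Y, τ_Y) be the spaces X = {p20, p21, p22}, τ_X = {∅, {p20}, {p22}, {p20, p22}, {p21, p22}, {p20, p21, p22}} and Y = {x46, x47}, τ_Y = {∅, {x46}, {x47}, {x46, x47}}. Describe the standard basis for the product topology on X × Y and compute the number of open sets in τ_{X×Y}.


Basis B = {∅ × ∅, {p20} × {x46}, {p20} × {x47}, {p22} × {x46}, {p22} × {x47}, {p20} × {x46, x47}, {p20, p22} × {x46}, {p20, p22} × {x47}, {p21, p22} × {x46}, {p21, p22} × {x47}, {p22} × {x46, x47}, {p20, p21, p22} × {x46}, {p20, p21, p22} × {x47}, {p20, p22} × {x46, x47}, {p21, p22} × {x46, x47}, {p20, p21, p22} × {x46, x47}}; |τ_{X×Y}| = 36.

Enumerate products U × V with U ∈ τ_X, V ∈ τ_Y (deduplicated):
  ∅ × ∅ = {} (∅)
  {p20} × {x46} = {(p20,x46)}
  {p20} × {x47} = {(p20,x47)}
  {p22} × {x46} = {(p22,x46)}
  {p22} × {x47} = {(p22,x47)}
  {p20} × {x46, x47} = {(p20,x46), (p20,x47)}
  {p20, p22} × {x46} = {(p20,x46), (p22,x46)}
  {p20, p22} × {x47} = {(p20,x47), (p22,x47)}
  {p21, p22} × {x46} = {(p21,x46), (p22,x46)}
  {p21, p22} × {x47} = {(p21,x47), (p22,x47)}
  {p22} × {x46, x47} = {(p22,x46), (p22,x47)}
  {p20, p21, p22} × {x46} = {(p20,x46), (p21,x46), (p22,x46)}
  {p20, p21, p22} × {x47} = {(p20,x47), (p21,x47), (p22,x47)}
  {p20, p22} × {x46, x47} = {(p20,x46), (p20,x47), (p22,x46), (p22,x47)}
  {p21, p22} × {x46, x47} = {(p21,x46), (p21,x47), (p22,x46), (p22,x47)}
  {p20, p21, p22} × {x46, x47} = {(p20,x46), (p20,x47), (p21,x46), (p21,x47), (p22,x46), (p22,x47)}
These 16 distinct sets form the basis B.
Close under arbitrary unions to get τ_{X×Y}; counting gives |τ_{X×Y}| = 36.


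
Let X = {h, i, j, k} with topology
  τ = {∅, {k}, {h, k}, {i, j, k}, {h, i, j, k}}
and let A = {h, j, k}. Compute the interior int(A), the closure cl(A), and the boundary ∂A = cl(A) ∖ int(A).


int(A) = {h, k}, cl(A) = {h, i, j, k}, ∂A = {i, j}.

Closed sets in (X, τ) are complements of opens:
  closed(X, τ) = {∅, {h}, {i, j}, {h, i, j}, {h, i, j, k}}.
int(A) = ⋃ {U ∈ τ : U ⊆ A}. Opens contained in A: ∅, {k}, {h, k}.
Taking the union of these: int(A) = {h, k}.
cl(A) = ⋂ {C closed : A ⊆ C}. Closed sets containing A: {h, i, j, k}.
Intersecting these: cl(A) = {h, i, j, k}.
∂A = cl(A) ∖ int(A) = {h, i, j, k} ∖ {h, k} = {i, j}.


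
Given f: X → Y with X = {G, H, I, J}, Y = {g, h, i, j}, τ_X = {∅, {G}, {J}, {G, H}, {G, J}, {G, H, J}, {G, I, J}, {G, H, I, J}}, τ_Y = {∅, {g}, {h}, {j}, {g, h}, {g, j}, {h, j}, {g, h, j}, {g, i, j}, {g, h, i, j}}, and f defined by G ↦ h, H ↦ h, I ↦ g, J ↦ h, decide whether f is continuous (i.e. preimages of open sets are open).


f is NOT continuous.

Compute f^{-1}(U) for each U ∈ τ_Y:
  U = ∅: f^{-1}(U) = ∅ ∈ τ_X ✓.
  U = {g}: f^{-1}(U) = {I} ∉ τ_X ✗.
  U = {h}: f^{-1}(U) = {G, H, J} ∈ τ_X ✓.
  U = {j}: f^{-1}(U) = ∅ ∈ τ_X ✓.
  U = {g, h}: f^{-1}(U) = {G, H, I, J} ∈ τ_X ✓.
  U = {g, j}: f^{-1}(U) = {I} ∉ τ_X ✗.
  U = {h, j}: f^{-1}(U) = {G, H, J} ∈ τ_X ✓.
  U = {g, h, j}: f^{-1}(U) = {G, H, I, J} ∈ τ_X ✓.
  U = {g, i, j}: f^{-1}(U) = {I} ∉ τ_X ✗.
  U = {g, h, i, j}: f^{-1}(U) = {G, H, I, J} ∈ τ_X ✓.
Found U = {g} with f^{-1}(U) = {I} not in τ_X. Therefore f is NOT continuous.


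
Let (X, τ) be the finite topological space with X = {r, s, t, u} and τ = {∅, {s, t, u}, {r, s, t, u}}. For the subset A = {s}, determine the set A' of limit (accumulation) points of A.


A' = {r, t, u}

For each x ∈ X, list the open sets U ∈ τ with x ∈ U, then check whether U ∩ (A ∖ {x}) ≠ ∅ for every such U.
  x = r: opens ∋ x are {r, s, t, u}; each meets A ∖ {r}, so x IS a limit point.
  x = s: open {s, t, u} ∋ x has {s, t, u} ∩ (A ∖ {s}) = ∅, so x is NOT a limit point.
  x = t: opens ∋ x are {s, t, u}, {r, s, t, u}; each meets A ∖ {t}, so x IS a limit point.
  x = u: opens ∋ x are {s, t, u}, {r, s, t, u}; each meets A ∖ {u}, so x IS a limit point.
Collecting: A' = {r, t, u}.


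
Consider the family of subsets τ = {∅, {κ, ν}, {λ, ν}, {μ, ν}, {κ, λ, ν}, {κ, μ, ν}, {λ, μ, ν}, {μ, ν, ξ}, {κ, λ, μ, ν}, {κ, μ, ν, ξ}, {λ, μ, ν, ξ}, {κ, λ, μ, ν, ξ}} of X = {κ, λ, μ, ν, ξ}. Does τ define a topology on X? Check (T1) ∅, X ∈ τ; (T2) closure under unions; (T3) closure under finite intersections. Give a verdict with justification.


τ is NOT a topology on X.

Axiom (T1): ∅ ∈ τ? Yes; X ∈ τ? Yes.
Axiom (T2/T3): check pairwise unions and intersections of members of τ.
Counterexample for (T3): {κ, ν} ∩ {λ, ν} = {ν} ∉ τ. Therefore τ is NOT a topology.
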